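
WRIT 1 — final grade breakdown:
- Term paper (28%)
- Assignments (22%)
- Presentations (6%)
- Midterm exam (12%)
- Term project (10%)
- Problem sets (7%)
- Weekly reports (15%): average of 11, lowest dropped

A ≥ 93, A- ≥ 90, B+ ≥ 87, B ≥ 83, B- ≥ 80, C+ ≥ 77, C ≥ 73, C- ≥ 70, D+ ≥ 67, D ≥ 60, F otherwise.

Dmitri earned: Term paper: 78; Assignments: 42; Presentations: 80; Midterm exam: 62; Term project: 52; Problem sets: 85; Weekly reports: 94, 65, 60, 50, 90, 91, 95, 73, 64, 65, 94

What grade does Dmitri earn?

Weekly reports: drop 50 → average of remaining 10 = 791/10 = 79.1
Weighted total:
  Term paper 78 × 0.28 = 21.84
  Assignments 42 × 0.22 = 9.24
  Presentations 80 × 0.06 = 4.8
  Midterm exam 62 × 0.12 = 7.44
  Term project 52 × 0.1 = 5.2
  Problem sets 85 × 0.07 = 5.95
  Weekly reports 79.1 × 0.15 = 11.865
Sum = 66.335
66.335 is ≥ 60 and < 67 → D

D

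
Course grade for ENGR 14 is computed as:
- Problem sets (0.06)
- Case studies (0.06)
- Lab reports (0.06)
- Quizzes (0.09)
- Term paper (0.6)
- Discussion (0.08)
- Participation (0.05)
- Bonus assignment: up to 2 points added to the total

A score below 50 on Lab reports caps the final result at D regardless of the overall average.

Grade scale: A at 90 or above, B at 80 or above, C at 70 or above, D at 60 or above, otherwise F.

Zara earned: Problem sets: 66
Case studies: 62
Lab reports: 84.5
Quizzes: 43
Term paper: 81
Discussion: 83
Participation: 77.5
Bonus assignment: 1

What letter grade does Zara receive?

C

Lab reports score 84.5 ≥ 50: minimum met.
Weighted total:
  Problem sets 66 × 0.06 = 3.96
  Case studies 62 × 0.06 = 3.72
  Lab reports 84.5 × 0.06 = 5.07
  Quizzes 43 × 0.09 = 3.87
  Term paper 81 × 0.6 = 48.6
  Discussion 83 × 0.08 = 6.64
  Participation 77.5 × 0.05 = 3.875
Sum = 75.735
Bonus assignment: 75.735 + 1 = 76.735
76.735 is ≥ 70 and < 80 → C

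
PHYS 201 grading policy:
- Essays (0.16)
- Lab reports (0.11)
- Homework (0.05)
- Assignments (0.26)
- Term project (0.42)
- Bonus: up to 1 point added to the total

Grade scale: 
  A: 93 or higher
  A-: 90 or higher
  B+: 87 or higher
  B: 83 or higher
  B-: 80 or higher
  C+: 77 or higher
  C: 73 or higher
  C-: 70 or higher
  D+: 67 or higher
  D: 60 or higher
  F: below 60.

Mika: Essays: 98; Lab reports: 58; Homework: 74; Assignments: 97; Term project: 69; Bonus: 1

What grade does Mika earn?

Weighted total:
  Essays 98 × 0.16 = 15.68
  Lab reports 58 × 0.11 = 6.38
  Homework 74 × 0.05 = 3.7
  Assignments 97 × 0.26 = 25.22
  Term project 69 × 0.42 = 28.98
Sum = 79.96
Bonus: 79.96 + 1 = 80.96
80.96 is ≥ 80 and < 83 → B-

B-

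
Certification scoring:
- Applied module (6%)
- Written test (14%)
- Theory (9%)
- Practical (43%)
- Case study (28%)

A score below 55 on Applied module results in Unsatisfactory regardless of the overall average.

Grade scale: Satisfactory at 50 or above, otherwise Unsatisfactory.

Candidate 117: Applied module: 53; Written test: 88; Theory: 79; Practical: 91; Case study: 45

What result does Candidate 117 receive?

Unsatisfactory

Applied module score 53 < 55: minimum not met.
Weighted total:
  Applied module 53 × 0.06 = 3.18
  Written test 88 × 0.14 = 12.32
  Theory 79 × 0.09 = 7.11
  Practical 91 × 0.43 = 39.13
  Case study 45 × 0.28 = 12.6
Sum = 74.34
Because the Applied module minimum was not met, the result is Unsatisfactory.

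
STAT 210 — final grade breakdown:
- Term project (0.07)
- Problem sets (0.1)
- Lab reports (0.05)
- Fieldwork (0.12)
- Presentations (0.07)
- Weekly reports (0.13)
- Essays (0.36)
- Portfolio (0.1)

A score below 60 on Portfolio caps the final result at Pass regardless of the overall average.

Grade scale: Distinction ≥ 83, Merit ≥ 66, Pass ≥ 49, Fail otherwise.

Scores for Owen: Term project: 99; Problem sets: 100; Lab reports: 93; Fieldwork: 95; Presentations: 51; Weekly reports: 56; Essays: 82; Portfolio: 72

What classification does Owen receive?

Merit

Portfolio score 72 ≥ 60: minimum met.
Weighted total:
  Term project 99 × 0.07 = 6.93
  Problem sets 100 × 0.1 = 10
  Lab reports 93 × 0.05 = 4.65
  Fieldwork 95 × 0.12 = 11.4
  Presentations 51 × 0.07 = 3.57
  Weekly reports 56 × 0.13 = 7.28
  Essays 82 × 0.36 = 29.52
  Portfolio 72 × 0.1 = 7.2
Sum = 80.55
80.55 is ≥ 66 and < 83 → Merit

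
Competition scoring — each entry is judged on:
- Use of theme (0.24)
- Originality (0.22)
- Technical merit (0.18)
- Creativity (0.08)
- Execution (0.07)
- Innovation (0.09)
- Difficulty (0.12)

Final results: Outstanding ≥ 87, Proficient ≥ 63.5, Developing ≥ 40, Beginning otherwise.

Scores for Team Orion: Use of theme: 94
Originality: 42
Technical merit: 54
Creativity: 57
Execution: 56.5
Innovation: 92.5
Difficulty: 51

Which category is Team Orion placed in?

Proficient

Weighted total:
  Use of theme 94 × 0.24 = 22.56
  Originality 42 × 0.22 = 9.24
  Technical merit 54 × 0.18 = 9.72
  Creativity 57 × 0.08 = 4.56
  Execution 56.5 × 0.07 = 3.955
  Innovation 92.5 × 0.09 = 8.325
  Difficulty 51 × 0.12 = 6.12
Sum = 64.48
64.48 is ≥ 63.5 and < 87 → Proficient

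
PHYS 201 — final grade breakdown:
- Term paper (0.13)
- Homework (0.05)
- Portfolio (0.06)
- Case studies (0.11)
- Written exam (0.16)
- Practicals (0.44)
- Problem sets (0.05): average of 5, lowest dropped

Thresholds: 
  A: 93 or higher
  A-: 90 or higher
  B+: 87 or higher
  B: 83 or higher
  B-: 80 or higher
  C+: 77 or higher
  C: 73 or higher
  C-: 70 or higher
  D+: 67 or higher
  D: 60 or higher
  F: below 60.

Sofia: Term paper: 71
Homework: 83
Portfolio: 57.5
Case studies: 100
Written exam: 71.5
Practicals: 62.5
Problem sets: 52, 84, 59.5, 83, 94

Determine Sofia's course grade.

Problem sets: drop 52 → average of remaining 4 = 320.5/4 = 80.125
Weighted total:
  Term paper 71 × 0.13 = 9.23
  Homework 83 × 0.05 = 4.15
  Portfolio 57.5 × 0.06 = 3.45
  Case studies 100 × 0.11 = 11
  Written exam 71.5 × 0.16 = 11.44
  Practicals 62.5 × 0.44 = 27.5
  Problem sets 80.125 × 0.05 = 4.00625
Sum = 70.77625
70.77625 is ≥ 70 and < 73 → C-

C-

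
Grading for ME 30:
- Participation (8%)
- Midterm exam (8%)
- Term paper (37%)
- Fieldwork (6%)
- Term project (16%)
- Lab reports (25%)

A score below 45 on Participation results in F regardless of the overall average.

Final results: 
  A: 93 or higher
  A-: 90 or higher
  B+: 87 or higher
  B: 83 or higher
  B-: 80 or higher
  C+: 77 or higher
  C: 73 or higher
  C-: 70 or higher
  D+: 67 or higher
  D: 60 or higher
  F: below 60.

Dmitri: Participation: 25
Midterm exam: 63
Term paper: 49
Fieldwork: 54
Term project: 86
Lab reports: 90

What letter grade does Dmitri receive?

F

Participation score 25 < 45: minimum not met.
Weighted total:
  Participation 25 × 0.08 = 2
  Midterm exam 63 × 0.08 = 5.04
  Term paper 49 × 0.37 = 18.13
  Fieldwork 54 × 0.06 = 3.24
  Term project 86 × 0.16 = 13.76
  Lab reports 90 × 0.25 = 22.5
Sum = 64.67
Because the Participation minimum was not met, the result is F.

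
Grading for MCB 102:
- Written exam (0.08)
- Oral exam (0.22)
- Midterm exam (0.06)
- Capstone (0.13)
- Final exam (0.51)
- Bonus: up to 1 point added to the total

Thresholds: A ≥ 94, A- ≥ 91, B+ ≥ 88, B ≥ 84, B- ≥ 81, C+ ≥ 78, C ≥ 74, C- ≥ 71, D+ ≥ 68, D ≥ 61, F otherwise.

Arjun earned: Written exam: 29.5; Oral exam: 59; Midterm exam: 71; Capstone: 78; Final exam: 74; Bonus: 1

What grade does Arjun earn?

Weighted total:
  Written exam 29.5 × 0.08 = 2.36
  Oral exam 59 × 0.22 = 12.98
  Midterm exam 71 × 0.06 = 4.26
  Capstone 78 × 0.13 = 10.14
  Final exam 74 × 0.51 = 37.74
Sum = 67.48
Bonus: 67.48 + 1 = 68.48
68.48 is ≥ 68 and < 71 → D+

D+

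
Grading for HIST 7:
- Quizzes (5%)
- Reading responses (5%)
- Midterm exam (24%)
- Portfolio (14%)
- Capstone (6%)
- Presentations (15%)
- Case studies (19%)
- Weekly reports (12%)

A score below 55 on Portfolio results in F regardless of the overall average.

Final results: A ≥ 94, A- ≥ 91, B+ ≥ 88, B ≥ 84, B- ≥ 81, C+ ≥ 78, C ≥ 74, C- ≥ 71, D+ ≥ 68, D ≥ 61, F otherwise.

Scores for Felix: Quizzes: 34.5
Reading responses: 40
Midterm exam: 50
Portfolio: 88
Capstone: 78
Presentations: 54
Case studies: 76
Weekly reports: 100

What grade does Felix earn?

Portfolio score 88 ≥ 55: minimum met.
Weighted total:
  Quizzes 34.5 × 0.05 = 1.725
  Reading responses 40 × 0.05 = 2
  Midterm exam 50 × 0.24 = 12
  Portfolio 88 × 0.14 = 12.32
  Capstone 78 × 0.06 = 4.68
  Presentations 54 × 0.15 = 8.1
  Case studies 76 × 0.19 = 14.44
  Weekly reports 100 × 0.12 = 12
Sum = 67.265
67.265 is ≥ 61 and < 68 → D

D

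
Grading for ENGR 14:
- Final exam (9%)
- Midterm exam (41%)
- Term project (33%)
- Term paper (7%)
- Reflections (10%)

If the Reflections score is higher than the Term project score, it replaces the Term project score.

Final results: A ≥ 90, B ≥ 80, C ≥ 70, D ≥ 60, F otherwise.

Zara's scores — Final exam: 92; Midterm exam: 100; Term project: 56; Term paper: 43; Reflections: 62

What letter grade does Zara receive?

C

Reflections (62) > Term project (56), so Term project counts as 62.
Weighted total:
  Final exam 92 × 0.09 = 8.28
  Midterm exam 100 × 0.41 = 41
  Term project 62 × 0.33 = 20.46
  Term paper 43 × 0.07 = 3.01
  Reflections 62 × 0.1 = 6.2
Sum = 78.95
78.95 is ≥ 70 and < 80 → C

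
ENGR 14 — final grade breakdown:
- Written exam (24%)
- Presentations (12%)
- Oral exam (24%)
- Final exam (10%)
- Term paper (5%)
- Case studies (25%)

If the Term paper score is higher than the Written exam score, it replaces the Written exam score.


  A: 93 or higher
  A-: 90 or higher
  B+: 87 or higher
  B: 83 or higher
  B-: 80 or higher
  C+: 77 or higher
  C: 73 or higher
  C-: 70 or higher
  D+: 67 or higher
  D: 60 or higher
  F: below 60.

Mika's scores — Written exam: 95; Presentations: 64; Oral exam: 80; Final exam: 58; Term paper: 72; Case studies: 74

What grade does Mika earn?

C+

Term paper (72) ≤ Written exam (95), so Written exam stays at 95.
Weighted total:
  Written exam 95 × 0.24 = 22.8
  Presentations 64 × 0.12 = 7.68
  Oral exam 80 × 0.24 = 19.2
  Final exam 58 × 0.1 = 5.8
  Term paper 72 × 0.05 = 3.6
  Case studies 74 × 0.25 = 18.5
Sum = 77.58
77.58 is ≥ 77 and < 80 → C+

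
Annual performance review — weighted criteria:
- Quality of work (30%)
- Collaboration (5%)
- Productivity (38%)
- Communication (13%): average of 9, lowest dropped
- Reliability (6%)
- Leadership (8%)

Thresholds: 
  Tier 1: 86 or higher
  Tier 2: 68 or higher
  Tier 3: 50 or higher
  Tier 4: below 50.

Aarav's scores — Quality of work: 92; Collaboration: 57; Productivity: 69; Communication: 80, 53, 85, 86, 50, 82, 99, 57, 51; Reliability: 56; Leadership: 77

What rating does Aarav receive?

Communication: drop 50 → average of remaining 8 = 593/8 = 74.125
Weighted total:
  Quality of work 92 × 0.3 = 27.6
  Collaboration 57 × 0.05 = 2.85
  Productivity 69 × 0.38 = 26.22
  Communication 74.125 × 0.13 = 9.63625
  Reliability 56 × 0.06 = 3.36
  Leadership 77 × 0.08 = 6.16
Sum = 75.82625
75.82625 is ≥ 68 and < 86 → Tier 2

Tier 2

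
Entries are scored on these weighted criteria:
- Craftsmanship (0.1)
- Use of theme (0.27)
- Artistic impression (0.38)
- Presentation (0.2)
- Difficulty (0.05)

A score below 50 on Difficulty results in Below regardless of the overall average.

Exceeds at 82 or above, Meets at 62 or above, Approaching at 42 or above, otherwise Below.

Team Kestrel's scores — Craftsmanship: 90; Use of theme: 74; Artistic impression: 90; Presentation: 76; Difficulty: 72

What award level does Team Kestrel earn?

Difficulty score 72 ≥ 50: minimum met.
Weighted total:
  Craftsmanship 90 × 0.1 = 9
  Use of theme 74 × 0.27 = 19.98
  Artistic impression 90 × 0.38 = 34.2
  Presentation 76 × 0.2 = 15.2
  Difficulty 72 × 0.05 = 3.6
Sum = 81.98
81.98 is ≥ 62 and < 82 → Meets

Meets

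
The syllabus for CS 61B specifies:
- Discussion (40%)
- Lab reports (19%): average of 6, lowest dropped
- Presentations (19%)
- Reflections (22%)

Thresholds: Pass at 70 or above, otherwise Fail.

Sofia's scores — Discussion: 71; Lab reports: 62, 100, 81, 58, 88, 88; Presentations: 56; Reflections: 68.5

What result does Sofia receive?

Pass

Lab reports: drop 58 → average of remaining 5 = 419/5 = 83.8
Weighted total:
  Discussion 71 × 0.4 = 28.4
  Lab reports 83.8 × 0.19 = 15.922
  Presentations 56 × 0.19 = 10.64
  Reflections 68.5 × 0.22 = 15.07
Sum = 70.032
70.032 ≥ 70 → Pass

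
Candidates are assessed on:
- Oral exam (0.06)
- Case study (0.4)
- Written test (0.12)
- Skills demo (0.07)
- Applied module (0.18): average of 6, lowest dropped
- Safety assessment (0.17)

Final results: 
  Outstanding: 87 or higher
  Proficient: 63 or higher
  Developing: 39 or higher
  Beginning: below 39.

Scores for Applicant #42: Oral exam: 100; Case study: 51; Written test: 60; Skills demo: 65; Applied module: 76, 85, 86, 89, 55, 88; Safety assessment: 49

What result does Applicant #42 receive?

Developing

Applied module: drop 55 → average of remaining 5 = 424/5 = 84.8
Weighted total:
  Oral exam 100 × 0.06 = 6
  Case study 51 × 0.4 = 20.4
  Written test 60 × 0.12 = 7.2
  Skills demo 65 × 0.07 = 4.55
  Applied module 84.8 × 0.18 = 15.264
  Safety assessment 49 × 0.17 = 8.33
Sum = 61.744
61.744 is ≥ 39 and < 63 → Developing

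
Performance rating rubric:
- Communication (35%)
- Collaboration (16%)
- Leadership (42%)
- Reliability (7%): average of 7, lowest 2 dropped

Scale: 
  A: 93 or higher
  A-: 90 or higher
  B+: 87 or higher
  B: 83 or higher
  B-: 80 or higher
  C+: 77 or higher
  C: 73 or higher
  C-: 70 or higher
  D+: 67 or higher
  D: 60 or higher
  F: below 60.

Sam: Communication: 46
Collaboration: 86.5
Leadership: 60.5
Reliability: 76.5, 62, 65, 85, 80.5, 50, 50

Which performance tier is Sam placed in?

D

Reliability: drop 50, 50 → average of remaining 5 = 369/5 = 73.8
Weighted total:
  Communication 46 × 0.35 = 16.1
  Collaboration 86.5 × 0.16 = 13.84
  Leadership 60.5 × 0.42 = 25.41
  Reliability 73.8 × 0.07 = 5.166
Sum = 60.516
60.516 is ≥ 60 and < 67 → D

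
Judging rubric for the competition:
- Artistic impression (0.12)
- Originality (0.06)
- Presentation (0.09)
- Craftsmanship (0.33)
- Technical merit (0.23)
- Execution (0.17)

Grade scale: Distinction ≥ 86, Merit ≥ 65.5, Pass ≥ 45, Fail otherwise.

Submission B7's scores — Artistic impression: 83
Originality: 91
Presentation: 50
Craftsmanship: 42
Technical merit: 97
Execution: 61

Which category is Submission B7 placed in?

Weighted total:
  Artistic impression 83 × 0.12 = 9.96
  Originality 91 × 0.06 = 5.46
  Presentation 50 × 0.09 = 4.5
  Craftsmanship 42 × 0.33 = 13.86
  Technical merit 97 × 0.23 = 22.31
  Execution 61 × 0.17 = 10.37
Sum = 66.46
66.46 is ≥ 65.5 and < 86 → Merit

Merit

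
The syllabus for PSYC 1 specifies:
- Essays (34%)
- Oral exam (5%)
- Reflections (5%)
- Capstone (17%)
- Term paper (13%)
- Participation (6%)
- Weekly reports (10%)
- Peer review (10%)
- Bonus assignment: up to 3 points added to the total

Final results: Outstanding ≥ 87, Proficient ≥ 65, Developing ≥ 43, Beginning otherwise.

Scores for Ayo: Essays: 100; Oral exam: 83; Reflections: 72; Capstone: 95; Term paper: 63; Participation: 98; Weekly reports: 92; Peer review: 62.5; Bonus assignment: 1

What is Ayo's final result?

Weighted total:
  Essays 100 × 0.34 = 34
  Oral exam 83 × 0.05 = 4.15
  Reflections 72 × 0.05 = 3.6
  Capstone 95 × 0.17 = 16.15
  Term paper 63 × 0.13 = 8.19
  Participation 98 × 0.06 = 5.88
  Weekly reports 92 × 0.1 = 9.2
  Peer review 62.5 × 0.1 = 6.25
Sum = 87.42
Bonus assignment: 87.42 + 1 = 88.42
88.42 ≥ 87 → Outstanding

Outstanding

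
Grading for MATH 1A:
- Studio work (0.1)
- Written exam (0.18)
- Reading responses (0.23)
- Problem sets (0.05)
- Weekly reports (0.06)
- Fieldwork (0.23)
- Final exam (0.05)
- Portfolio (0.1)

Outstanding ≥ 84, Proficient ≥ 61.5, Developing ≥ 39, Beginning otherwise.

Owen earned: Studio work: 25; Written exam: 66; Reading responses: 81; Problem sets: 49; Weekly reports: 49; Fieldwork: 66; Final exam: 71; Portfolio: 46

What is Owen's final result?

Proficient

Weighted total:
  Studio work 25 × 0.1 = 2.5
  Written exam 66 × 0.18 = 11.88
  Reading responses 81 × 0.23 = 18.63
  Problem sets 49 × 0.05 = 2.45
  Weekly reports 49 × 0.06 = 2.94
  Fieldwork 66 × 0.23 = 15.18
  Final exam 71 × 0.05 = 3.55
  Portfolio 46 × 0.1 = 4.6
Sum = 61.73
61.73 is ≥ 61.5 and < 84 → Proficient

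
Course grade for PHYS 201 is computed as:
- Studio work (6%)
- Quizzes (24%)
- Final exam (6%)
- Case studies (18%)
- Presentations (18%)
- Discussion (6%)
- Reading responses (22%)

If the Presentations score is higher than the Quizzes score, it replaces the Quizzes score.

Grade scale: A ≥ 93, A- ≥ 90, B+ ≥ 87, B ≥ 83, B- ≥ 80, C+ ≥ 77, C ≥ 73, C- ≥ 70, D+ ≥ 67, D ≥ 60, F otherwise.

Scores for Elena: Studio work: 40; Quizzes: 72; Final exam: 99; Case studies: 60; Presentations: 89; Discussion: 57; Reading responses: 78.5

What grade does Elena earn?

Presentations (89) > Quizzes (72), so Quizzes counts as 89.
Weighted total:
  Studio work 40 × 0.06 = 2.4
  Quizzes 89 × 0.24 = 21.36
  Final exam 99 × 0.06 = 5.94
  Case studies 60 × 0.18 = 10.8
  Presentations 89 × 0.18 = 16.02
  Discussion 57 × 0.06 = 3.42
  Reading responses 78.5 × 0.22 = 17.27
Sum = 77.21
77.21 is ≥ 77 and < 80 → C+

C+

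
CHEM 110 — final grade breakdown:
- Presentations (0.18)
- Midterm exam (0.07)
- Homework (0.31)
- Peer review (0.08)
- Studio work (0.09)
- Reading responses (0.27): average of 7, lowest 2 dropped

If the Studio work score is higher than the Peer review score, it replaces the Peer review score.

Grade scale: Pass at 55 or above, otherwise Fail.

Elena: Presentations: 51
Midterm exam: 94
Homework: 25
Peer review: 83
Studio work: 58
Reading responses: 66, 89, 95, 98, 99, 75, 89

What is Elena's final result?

Reading responses: drop 66, 75 → average of remaining 5 = 470/5 = 94
Studio work (58) ≤ Peer review (83), so Peer review stays at 83.
Weighted total:
  Presentations 51 × 0.18 = 9.18
  Midterm exam 94 × 0.07 = 6.58
  Homework 25 × 0.31 = 7.75
  Peer review 83 × 0.08 = 6.64
  Studio work 58 × 0.09 = 5.22
  Reading responses 94 × 0.27 = 25.38
Sum = 60.75
60.75 ≥ 55 → Pass

Pass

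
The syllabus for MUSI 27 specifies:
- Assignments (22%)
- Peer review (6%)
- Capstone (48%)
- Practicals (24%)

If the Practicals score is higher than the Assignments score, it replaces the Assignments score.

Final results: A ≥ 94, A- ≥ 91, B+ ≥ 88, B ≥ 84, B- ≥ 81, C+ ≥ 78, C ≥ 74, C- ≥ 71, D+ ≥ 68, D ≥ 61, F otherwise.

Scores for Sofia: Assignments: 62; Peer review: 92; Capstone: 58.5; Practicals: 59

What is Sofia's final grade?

Practicals (59) ≤ Assignments (62), so Assignments stays at 62.
Weighted total:
  Assignments 62 × 0.22 = 13.64
  Peer review 92 × 0.06 = 5.52
  Capstone 58.5 × 0.48 = 28.08
  Practicals 59 × 0.24 = 14.16
Sum = 61.4
61.4 is ≥ 61 and < 68 → D

D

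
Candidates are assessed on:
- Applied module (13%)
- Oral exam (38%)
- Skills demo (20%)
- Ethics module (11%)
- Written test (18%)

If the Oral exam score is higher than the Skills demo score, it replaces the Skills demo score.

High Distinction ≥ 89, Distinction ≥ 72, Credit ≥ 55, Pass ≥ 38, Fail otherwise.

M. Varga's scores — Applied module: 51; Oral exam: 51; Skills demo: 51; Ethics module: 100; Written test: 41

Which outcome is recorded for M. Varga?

Oral exam (51) ≤ Skills demo (51), so Skills demo stays at 51.
Weighted total:
  Applied module 51 × 0.13 = 6.63
  Oral exam 51 × 0.38 = 19.38
  Skills demo 51 × 0.2 = 10.2
  Ethics module 100 × 0.11 = 11
  Written test 41 × 0.18 = 7.38
Sum = 54.59
54.59 is ≥ 38 and < 55 → Pass

Pass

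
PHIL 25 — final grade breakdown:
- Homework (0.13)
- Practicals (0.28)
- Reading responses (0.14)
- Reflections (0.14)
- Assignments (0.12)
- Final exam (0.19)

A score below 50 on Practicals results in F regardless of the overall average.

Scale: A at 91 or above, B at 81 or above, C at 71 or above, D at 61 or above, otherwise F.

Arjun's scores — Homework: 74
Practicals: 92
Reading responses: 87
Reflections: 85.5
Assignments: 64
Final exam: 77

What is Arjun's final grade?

B

Practicals score 92 ≥ 50: minimum met.
Weighted total:
  Homework 74 × 0.13 = 9.62
  Practicals 92 × 0.28 = 25.76
  Reading responses 87 × 0.14 = 12.18
  Reflections 85.5 × 0.14 = 11.97
  Assignments 64 × 0.12 = 7.68
  Final exam 77 × 0.19 = 14.63
Sum = 81.84
81.84 is ≥ 81 and < 91 → B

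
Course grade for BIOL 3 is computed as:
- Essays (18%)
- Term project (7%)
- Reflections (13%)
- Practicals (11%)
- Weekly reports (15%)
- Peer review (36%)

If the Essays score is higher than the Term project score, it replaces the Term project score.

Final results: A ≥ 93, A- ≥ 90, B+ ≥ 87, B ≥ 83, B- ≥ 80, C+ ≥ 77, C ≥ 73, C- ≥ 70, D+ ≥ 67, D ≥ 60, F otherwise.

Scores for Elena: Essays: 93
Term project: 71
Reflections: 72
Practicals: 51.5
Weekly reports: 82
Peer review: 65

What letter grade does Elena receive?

Essays (93) > Term project (71), so Term project counts as 93.
Weighted total:
  Essays 93 × 0.18 = 16.74
  Term project 93 × 0.07 = 6.51
  Reflections 72 × 0.13 = 9.36
  Practicals 51.5 × 0.11 = 5.665
  Weekly reports 82 × 0.15 = 12.3
  Peer review 65 × 0.36 = 23.4
Sum = 73.975
73.975 is ≥ 73 and < 77 → C

C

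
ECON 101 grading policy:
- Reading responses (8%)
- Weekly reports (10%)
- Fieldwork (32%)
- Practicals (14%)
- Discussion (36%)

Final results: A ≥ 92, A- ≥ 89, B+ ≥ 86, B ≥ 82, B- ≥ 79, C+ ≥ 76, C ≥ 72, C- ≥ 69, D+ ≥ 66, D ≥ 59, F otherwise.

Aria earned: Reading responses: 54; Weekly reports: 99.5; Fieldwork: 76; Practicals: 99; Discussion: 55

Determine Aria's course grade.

Weighted total:
  Reading responses 54 × 0.08 = 4.32
  Weekly reports 99.5 × 0.1 = 9.95
  Fieldwork 76 × 0.32 = 24.32
  Practicals 99 × 0.14 = 13.86
  Discussion 55 × 0.36 = 19.8
Sum = 72.25
72.25 is ≥ 72 and < 76 → C

C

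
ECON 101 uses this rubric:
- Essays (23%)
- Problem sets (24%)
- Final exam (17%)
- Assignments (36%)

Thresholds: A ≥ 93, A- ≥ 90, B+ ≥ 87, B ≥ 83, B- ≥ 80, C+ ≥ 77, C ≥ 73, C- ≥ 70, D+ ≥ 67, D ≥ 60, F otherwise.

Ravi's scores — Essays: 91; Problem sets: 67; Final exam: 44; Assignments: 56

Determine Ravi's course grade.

Weighted total:
  Essays 91 × 0.23 = 20.93
  Problem sets 67 × 0.24 = 16.08
  Final exam 44 × 0.17 = 7.48
  Assignments 56 × 0.36 = 20.16
Sum = 64.65
64.65 is ≥ 60 and < 67 → D

D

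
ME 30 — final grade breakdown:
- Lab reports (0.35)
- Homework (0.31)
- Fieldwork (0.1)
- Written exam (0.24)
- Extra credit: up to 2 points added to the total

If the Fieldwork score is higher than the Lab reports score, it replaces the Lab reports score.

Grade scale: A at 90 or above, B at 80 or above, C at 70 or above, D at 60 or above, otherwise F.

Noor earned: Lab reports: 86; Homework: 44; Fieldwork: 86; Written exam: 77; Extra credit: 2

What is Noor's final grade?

Fieldwork (86) ≤ Lab reports (86), so Lab reports stays at 86.
Weighted total:
  Lab reports 86 × 0.35 = 30.1
  Homework 44 × 0.31 = 13.64
  Fieldwork 86 × 0.1 = 8.6
  Written exam 77 × 0.24 = 18.48
Sum = 70.82
Extra credit: 70.82 + 2 = 72.82
72.82 is ≥ 70 and < 80 → C

C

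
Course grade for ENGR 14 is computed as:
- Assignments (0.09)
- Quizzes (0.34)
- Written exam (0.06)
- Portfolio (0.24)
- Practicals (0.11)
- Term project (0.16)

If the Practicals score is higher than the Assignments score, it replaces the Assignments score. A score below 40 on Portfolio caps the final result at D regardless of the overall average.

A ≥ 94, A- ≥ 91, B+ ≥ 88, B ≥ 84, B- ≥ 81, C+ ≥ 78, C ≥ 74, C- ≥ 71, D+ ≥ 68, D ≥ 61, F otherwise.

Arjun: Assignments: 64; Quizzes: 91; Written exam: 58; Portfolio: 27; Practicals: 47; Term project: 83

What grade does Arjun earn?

Practicals (47) ≤ Assignments (64), so Assignments stays at 64.
Portfolio score 27 < 40: minimum not met.
Weighted total:
  Assignments 64 × 0.09 = 5.76
  Quizzes 91 × 0.34 = 30.94
  Written exam 58 × 0.06 = 3.48
  Portfolio 27 × 0.24 = 6.48
  Practicals 47 × 0.11 = 5.17
  Term project 83 × 0.16 = 13.28
Sum = 65.11
65.11 would be D; cap at D applies → D.

D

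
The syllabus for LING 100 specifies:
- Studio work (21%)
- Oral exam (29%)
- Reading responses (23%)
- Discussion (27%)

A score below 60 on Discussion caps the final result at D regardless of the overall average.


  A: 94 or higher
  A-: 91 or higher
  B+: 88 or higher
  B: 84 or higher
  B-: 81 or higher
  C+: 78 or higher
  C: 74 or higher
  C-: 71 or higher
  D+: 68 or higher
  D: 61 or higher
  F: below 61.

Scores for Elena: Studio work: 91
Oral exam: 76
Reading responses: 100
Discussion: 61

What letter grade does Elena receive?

Discussion score 61 ≥ 60: minimum met.
Weighted total:
  Studio work 91 × 0.21 = 19.11
  Oral exam 76 × 0.29 = 22.04
  Reading responses 100 × 0.23 = 23
  Discussion 61 × 0.27 = 16.47
Sum = 80.62
80.62 is ≥ 78 and < 81 → C+

C+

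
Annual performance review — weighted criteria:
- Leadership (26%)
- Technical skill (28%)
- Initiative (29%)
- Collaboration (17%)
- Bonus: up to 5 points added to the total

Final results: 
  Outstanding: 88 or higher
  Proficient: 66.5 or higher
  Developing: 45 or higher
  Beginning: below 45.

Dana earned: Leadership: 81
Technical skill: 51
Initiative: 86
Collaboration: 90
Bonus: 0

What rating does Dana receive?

Proficient

Weighted total:
  Leadership 81 × 0.26 = 21.06
  Technical skill 51 × 0.28 = 14.28
  Initiative 86 × 0.29 = 24.94
  Collaboration 90 × 0.17 = 15.3
Sum = 75.58
Bonus: 75.58 + 0 = 75.58
75.58 is ≥ 66.5 and < 88 → Proficient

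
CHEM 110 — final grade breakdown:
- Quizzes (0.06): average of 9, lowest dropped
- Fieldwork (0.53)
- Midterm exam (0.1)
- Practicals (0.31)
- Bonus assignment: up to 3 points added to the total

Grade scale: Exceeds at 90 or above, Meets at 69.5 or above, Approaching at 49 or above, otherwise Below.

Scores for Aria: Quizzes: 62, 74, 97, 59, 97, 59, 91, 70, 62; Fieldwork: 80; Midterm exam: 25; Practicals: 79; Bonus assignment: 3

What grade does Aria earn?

Quizzes: drop 59 → average of remaining 8 = 612/8 = 76.5
Weighted total:
  Quizzes 76.5 × 0.06 = 4.59
  Fieldwork 80 × 0.53 = 42.4
  Midterm exam 25 × 0.1 = 2.5
  Practicals 79 × 0.31 = 24.49
Sum = 73.98
Bonus assignment: 73.98 + 3 = 76.98
76.98 is ≥ 69.5 and < 90 → Meets

Meets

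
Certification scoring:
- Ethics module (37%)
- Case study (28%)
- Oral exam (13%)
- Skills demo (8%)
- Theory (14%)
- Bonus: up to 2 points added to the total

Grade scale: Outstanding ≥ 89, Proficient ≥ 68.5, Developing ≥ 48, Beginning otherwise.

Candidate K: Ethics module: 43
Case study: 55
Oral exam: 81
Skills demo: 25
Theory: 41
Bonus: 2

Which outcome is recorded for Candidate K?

Weighted total:
  Ethics module 43 × 0.37 = 15.91
  Case study 55 × 0.28 = 15.4
  Oral exam 81 × 0.13 = 10.53
  Skills demo 25 × 0.08 = 2
  Theory 41 × 0.14 = 5.74
Sum = 49.58
Bonus: 49.58 + 2 = 51.58
51.58 is ≥ 48 and < 68.5 → Developing

Developing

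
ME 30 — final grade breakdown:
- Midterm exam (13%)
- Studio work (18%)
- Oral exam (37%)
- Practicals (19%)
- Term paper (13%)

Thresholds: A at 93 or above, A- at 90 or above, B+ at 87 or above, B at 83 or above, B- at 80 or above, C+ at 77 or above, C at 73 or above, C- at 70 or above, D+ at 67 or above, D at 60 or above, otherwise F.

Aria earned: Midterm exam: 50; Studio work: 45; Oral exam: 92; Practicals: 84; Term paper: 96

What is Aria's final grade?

Weighted total:
  Midterm exam 50 × 0.13 = 6.5
  Studio work 45 × 0.18 = 8.1
  Oral exam 92 × 0.37 = 34.04
  Practicals 84 × 0.19 = 15.96
  Term paper 96 × 0.13 = 12.48
Sum = 77.08
77.08 is ≥ 77 and < 80 → C+

C+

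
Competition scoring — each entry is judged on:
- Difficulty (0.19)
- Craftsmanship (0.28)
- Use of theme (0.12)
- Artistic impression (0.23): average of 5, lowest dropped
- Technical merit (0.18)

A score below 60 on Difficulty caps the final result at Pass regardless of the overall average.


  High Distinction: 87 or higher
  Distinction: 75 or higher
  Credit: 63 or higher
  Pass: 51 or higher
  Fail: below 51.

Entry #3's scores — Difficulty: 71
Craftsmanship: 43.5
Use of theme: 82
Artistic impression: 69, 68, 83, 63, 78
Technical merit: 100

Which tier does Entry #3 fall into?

Credit

Artistic impression: drop 63 → average of remaining 4 = 298/4 = 74.5
Difficulty score 71 ≥ 60: minimum met.
Weighted total:
  Difficulty 71 × 0.19 = 13.49
  Craftsmanship 43.5 × 0.28 = 12.18
  Use of theme 82 × 0.12 = 9.84
  Artistic impression 74.5 × 0.23 = 17.135
  Technical merit 100 × 0.18 = 18
Sum = 70.645
70.645 is ≥ 63 and < 75 → Credit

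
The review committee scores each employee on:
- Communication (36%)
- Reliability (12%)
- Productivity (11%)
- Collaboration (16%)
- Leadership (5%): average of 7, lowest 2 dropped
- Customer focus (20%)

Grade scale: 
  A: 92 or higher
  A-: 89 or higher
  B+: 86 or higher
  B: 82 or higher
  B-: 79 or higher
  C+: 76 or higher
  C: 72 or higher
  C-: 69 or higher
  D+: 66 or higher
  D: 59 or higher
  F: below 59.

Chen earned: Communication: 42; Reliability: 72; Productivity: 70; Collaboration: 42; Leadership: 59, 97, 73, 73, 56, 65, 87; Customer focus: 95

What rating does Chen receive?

Leadership: drop 56, 59 → average of remaining 5 = 395/5 = 79
Weighted total:
  Communication 42 × 0.36 = 15.12
  Reliability 72 × 0.12 = 8.64
  Productivity 70 × 0.11 = 7.7
  Collaboration 42 × 0.16 = 6.72
  Leadership 79 × 0.05 = 3.95
  Customer focus 95 × 0.2 = 19
Sum = 61.13
61.13 is ≥ 59 and < 66 → D

D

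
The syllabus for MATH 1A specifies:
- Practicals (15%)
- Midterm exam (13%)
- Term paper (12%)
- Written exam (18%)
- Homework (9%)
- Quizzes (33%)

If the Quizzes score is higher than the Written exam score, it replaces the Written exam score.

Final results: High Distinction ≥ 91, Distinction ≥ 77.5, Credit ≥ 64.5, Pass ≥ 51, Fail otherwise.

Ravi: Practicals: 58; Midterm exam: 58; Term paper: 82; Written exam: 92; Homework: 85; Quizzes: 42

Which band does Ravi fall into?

Pass

Quizzes (42) ≤ Written exam (92), so Written exam stays at 92.
Weighted total:
  Practicals 58 × 0.15 = 8.7
  Midterm exam 58 × 0.13 = 7.54
  Term paper 82 × 0.12 = 9.84
  Written exam 92 × 0.18 = 16.56
  Homework 85 × 0.09 = 7.65
  Quizzes 42 × 0.33 = 13.86
Sum = 64.15
64.15 is ≥ 51 and < 64.5 → Pass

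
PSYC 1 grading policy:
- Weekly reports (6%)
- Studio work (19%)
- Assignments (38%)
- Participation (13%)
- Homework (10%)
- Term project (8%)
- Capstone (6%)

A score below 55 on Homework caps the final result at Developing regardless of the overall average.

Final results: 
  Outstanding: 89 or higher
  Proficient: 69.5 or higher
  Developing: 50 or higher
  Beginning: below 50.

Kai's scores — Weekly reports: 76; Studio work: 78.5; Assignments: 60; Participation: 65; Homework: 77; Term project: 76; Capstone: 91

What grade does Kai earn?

Homework score 77 ≥ 55: minimum met.
Weighted total:
  Weekly reports 76 × 0.06 = 4.56
  Studio work 78.5 × 0.19 = 14.915
  Assignments 60 × 0.38 = 22.8
  Participation 65 × 0.13 = 8.45
  Homework 77 × 0.1 = 7.7
  Term project 76 × 0.08 = 6.08
  Capstone 91 × 0.06 = 5.46
Sum = 69.965
69.965 is ≥ 69.5 and < 89 → Proficient

Proficient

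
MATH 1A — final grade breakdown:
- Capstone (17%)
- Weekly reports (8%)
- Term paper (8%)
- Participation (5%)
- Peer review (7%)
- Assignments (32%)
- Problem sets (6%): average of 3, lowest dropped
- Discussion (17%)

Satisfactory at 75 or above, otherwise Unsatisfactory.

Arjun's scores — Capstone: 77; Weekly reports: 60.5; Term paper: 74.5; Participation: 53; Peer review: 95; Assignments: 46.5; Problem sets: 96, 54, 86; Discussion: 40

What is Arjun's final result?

Problem sets: drop 54 → average of remaining 2 = 182/2 = 91
Weighted total:
  Capstone 77 × 0.17 = 13.09
  Weekly reports 60.5 × 0.08 = 4.84
  Term paper 74.5 × 0.08 = 5.96
  Participation 53 × 0.05 = 2.65
  Peer review 95 × 0.07 = 6.65
  Assignments 46.5 × 0.32 = 14.88
  Problem sets 91 × 0.06 = 5.46
  Discussion 40 × 0.17 = 6.8
Sum = 60.33
60.33 < 75 → Unsatisfactory

Unsatisfactory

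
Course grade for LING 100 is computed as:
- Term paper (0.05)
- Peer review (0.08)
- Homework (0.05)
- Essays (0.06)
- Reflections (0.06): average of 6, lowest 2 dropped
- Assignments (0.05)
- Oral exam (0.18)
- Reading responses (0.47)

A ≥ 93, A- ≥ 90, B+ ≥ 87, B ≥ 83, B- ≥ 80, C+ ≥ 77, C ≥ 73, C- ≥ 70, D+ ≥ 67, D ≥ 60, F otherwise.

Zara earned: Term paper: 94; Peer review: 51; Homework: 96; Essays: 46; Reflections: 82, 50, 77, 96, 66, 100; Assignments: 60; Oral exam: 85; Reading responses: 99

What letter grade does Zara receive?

B

Reflections: drop 50, 66 → average of remaining 4 = 355/4 = 88.75
Weighted total:
  Term paper 94 × 0.05 = 4.7
  Peer review 51 × 0.08 = 4.08
  Homework 96 × 0.05 = 4.8
  Essays 46 × 0.06 = 2.76
  Reflections 88.75 × 0.06 = 5.325
  Assignments 60 × 0.05 = 3
  Oral exam 85 × 0.18 = 15.3
  Reading responses 99 × 0.47 = 46.53
Sum = 86.495
86.495 is ≥ 83 and < 87 → B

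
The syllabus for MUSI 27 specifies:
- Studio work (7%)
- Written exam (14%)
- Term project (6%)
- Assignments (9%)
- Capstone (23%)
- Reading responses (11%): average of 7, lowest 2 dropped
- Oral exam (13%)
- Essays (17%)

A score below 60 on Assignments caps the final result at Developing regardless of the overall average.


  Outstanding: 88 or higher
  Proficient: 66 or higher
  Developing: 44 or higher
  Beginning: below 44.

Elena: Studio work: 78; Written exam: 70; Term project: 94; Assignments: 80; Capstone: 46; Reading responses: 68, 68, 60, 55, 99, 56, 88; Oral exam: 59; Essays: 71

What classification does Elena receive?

Proficient

Reading responses: drop 55, 56 → average of remaining 5 = 383/5 = 76.6
Assignments score 80 ≥ 60: minimum met.
Weighted total:
  Studio work 78 × 0.07 = 5.46
  Written exam 70 × 0.14 = 9.8
  Term project 94 × 0.06 = 5.64
  Assignments 80 × 0.09 = 7.2
  Capstone 46 × 0.23 = 10.58
  Reading responses 76.6 × 0.11 = 8.426
  Oral exam 59 × 0.13 = 7.67
  Essays 71 × 0.17 = 12.07
Sum = 66.846
66.846 is ≥ 66 and < 88 → Proficient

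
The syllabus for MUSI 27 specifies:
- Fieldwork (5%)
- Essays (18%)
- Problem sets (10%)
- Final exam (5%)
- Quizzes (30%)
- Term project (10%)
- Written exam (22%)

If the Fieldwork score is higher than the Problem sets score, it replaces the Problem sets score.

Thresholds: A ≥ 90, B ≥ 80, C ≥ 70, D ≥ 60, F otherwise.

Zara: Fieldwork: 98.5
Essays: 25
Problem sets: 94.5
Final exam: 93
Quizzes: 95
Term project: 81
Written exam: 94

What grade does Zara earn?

Fieldwork (98.5) > Problem sets (94.5), so Problem sets counts as 98.5.
Weighted total:
  Fieldwork 98.5 × 0.05 = 4.925
  Essays 25 × 0.18 = 4.5
  Problem sets 98.5 × 0.1 = 9.85
  Final exam 93 × 0.05 = 4.65
  Quizzes 95 × 0.3 = 28.5
  Term project 81 × 0.1 = 8.1
  Written exam 94 × 0.22 = 20.68
Sum = 81.205
81.205 is ≥ 80 and < 90 → B

B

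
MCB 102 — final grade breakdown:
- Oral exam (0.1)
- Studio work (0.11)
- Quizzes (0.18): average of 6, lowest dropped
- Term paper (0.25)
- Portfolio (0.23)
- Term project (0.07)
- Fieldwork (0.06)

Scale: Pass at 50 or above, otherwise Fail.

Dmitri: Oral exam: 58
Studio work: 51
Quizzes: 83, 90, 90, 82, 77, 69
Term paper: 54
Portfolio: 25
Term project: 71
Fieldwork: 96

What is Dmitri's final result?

Pass

Quizzes: drop 69 → average of remaining 5 = 422/5 = 84.4
Weighted total:
  Oral exam 58 × 0.1 = 5.8
  Studio work 51 × 0.11 = 5.61
  Quizzes 84.4 × 0.18 = 15.192
  Term paper 54 × 0.25 = 13.5
  Portfolio 25 × 0.23 = 5.75
  Term project 71 × 0.07 = 4.97
  Fieldwork 96 × 0.06 = 5.76
Sum = 56.582
56.582 ≥ 50 → Pass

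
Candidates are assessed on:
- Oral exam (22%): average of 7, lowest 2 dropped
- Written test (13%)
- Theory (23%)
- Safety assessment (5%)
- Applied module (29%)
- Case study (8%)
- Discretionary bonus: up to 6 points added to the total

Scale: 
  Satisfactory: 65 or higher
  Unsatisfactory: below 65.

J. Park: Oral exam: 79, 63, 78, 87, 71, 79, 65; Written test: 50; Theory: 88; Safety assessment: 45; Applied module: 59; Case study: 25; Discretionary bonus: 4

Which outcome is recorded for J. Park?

Oral exam: drop 63, 65 → average of remaining 5 = 394/5 = 78.8
Weighted total:
  Oral exam 78.8 × 0.22 = 17.336
  Written test 50 × 0.13 = 6.5
  Theory 88 × 0.23 = 20.24
  Safety assessment 45 × 0.05 = 2.25
  Applied module 59 × 0.29 = 17.11
  Case study 25 × 0.08 = 2
Sum = 65.436
Discretionary bonus: 65.436 + 4 = 69.436
69.436 ≥ 65 → Satisfactory

Satisfactory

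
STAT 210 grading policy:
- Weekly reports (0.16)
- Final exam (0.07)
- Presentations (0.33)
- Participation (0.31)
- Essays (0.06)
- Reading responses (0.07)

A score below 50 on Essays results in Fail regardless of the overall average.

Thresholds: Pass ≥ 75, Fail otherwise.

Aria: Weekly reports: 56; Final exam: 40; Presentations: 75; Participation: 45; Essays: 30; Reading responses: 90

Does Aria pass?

Fail

Essays score 30 < 50: minimum not met.
Weighted total:
  Weekly reports 56 × 0.16 = 8.96
  Final exam 40 × 0.07 = 2.8
  Presentations 75 × 0.33 = 24.75
  Participation 45 × 0.31 = 13.95
  Essays 30 × 0.06 = 1.8
  Reading responses 90 × 0.07 = 6.3
Sum = 58.56
Because the Essays minimum was not met, the result is Fail.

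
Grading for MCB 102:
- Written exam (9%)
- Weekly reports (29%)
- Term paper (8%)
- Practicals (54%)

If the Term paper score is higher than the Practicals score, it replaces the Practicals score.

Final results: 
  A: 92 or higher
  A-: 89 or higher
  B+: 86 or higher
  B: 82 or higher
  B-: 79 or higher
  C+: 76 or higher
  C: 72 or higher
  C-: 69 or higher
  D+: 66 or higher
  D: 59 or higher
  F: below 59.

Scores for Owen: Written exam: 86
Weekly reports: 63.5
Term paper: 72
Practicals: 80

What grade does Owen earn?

C

Term paper (72) ≤ Practicals (80), so Practicals stays at 80.
Weighted total:
  Written exam 86 × 0.09 = 7.74
  Weekly reports 63.5 × 0.29 = 18.415
  Term paper 72 × 0.08 = 5.76
  Practicals 80 × 0.54 = 43.2
Sum = 75.115
75.115 is ≥ 72 and < 76 → C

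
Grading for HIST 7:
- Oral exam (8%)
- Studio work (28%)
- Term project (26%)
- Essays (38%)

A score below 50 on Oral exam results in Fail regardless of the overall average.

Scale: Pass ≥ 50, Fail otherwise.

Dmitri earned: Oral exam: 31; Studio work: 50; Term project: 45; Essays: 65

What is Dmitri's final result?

Oral exam score 31 < 50: minimum not met.
Weighted total:
  Oral exam 31 × 0.08 = 2.48
  Studio work 50 × 0.28 = 14
  Term project 45 × 0.26 = 11.7
  Essays 65 × 0.38 = 24.7
Sum = 52.88
Because the Oral exam minimum was not met, the result is Fail.

Fail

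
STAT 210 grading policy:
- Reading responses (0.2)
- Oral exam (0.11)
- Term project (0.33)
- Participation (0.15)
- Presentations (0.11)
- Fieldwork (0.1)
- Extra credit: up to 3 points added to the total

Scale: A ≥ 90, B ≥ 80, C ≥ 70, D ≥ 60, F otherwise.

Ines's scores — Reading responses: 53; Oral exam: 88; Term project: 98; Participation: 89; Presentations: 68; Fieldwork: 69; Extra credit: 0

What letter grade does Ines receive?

Weighted total:
  Reading responses 53 × 0.2 = 10.6
  Oral exam 88 × 0.11 = 9.68
  Term project 98 × 0.33 = 32.34
  Participation 89 × 0.15 = 13.35
  Presentations 68 × 0.11 = 7.48
  Fieldwork 69 × 0.1 = 6.9
Sum = 80.35
Extra credit: 80.35 + 0 = 80.35
80.35 is ≥ 80 and < 90 → B

B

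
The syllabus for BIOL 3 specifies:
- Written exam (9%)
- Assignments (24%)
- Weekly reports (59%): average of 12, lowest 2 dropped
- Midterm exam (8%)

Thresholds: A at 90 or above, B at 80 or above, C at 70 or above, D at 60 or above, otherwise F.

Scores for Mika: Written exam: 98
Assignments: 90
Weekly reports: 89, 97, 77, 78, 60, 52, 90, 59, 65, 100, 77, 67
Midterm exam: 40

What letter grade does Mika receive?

Weekly reports: drop 52, 59 → average of remaining 10 = 800/10 = 80
Weighted total:
  Written exam 98 × 0.09 = 8.82
  Assignments 90 × 0.24 = 21.6
  Weekly reports 80 × 0.59 = 47.2
  Midterm exam 40 × 0.08 = 3.2
Sum = 80.82
80.82 is ≥ 80 and < 90 → B

B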